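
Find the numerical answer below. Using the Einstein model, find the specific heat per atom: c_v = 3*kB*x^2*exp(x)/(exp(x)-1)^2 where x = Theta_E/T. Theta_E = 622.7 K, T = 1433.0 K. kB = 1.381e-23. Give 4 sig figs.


Step 1: x = Theta_E/T = 622.7/1433.0 = 0.4345
Step 2: x^2 = 0.1888
Step 3: exp(x) = 1.544
Step 4: c_v = 3*1.381e-23*0.1888*1.544/(1.544-1)^2 = 4.078e-23

4.078e-23


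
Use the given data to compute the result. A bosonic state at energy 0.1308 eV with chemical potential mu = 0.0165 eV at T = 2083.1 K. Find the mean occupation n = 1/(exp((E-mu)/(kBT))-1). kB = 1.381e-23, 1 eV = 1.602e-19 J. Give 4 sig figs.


Step 1: (E - mu) = 0.1143 eV
Step 2: x = (E-mu)*eV/(kB*T) = 0.1143*1.602e-19/(1.381e-23*2083.1) = 0.6365
Step 3: exp(x) = 1.89
Step 4: n = 1/(exp(x)-1) = 1.124

1.124


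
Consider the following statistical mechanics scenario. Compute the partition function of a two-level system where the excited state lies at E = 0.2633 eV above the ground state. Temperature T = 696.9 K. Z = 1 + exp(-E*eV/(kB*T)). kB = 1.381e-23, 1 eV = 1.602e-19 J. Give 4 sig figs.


Step 1: Compute beta*E = E*eV/(kB*T) = 0.2633*1.602e-19/(1.381e-23*696.9) = 4.383
Step 2: exp(-beta*E) = exp(-4.383) = 0.01249
Step 3: Z = 1 + 0.01249 = 1.012

1.012


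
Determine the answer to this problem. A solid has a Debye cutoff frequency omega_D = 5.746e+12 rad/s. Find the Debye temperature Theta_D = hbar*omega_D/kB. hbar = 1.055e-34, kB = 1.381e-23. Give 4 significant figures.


Step 1: hbar*omega_D = 1.055e-34 * 5.746e+12 = 6.062e-22 J
Step 2: Theta_D = 6.062e-22 / 1.381e-23
Step 3: Theta_D = 43.9 K

43.9


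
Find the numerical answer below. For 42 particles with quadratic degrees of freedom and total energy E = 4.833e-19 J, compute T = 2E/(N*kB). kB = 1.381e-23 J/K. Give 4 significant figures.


Step 1: Numerator = 2*E = 2*4.833e-19 = 9.666e-19 J
Step 2: Denominator = N*kB = 42*1.381e-23 = 5.8e-22
Step 3: T = 9.666e-19 / 5.8e-22 = 1666 K

1666


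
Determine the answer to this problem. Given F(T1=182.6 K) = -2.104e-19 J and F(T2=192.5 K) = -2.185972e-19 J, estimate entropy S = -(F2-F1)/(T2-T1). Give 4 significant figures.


Step 1: dF = F2 - F1 = -2.185972e-19 - (-2.104e-19) = -8.1972e-21 J
Step 2: dT = T2 - T1 = 192.5 - 182.6 = 9.9 K
Step 3: S = -dF/dT = -(-8.1972e-21)/9.9 = 8.28e-22 J/K

8.28e-22


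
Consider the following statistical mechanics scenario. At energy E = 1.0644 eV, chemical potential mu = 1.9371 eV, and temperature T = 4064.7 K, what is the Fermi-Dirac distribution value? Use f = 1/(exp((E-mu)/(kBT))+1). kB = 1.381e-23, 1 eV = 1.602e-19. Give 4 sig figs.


Step 1: (E - mu) = 1.0644 - 1.9371 = -0.8727 eV
Step 2: Convert: (E-mu)*eV = -1.398e-19 J
Step 3: x = (E-mu)*eV/(kB*T) = -2.491
Step 4: f = 1/(exp(-2.491)+1) = 0.9235

0.9235


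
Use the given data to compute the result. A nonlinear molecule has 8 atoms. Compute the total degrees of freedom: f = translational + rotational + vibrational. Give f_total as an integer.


Step 1: Translational DOF = 3
Step 2: Rotational DOF (nonlinear) = 3
Step 3: Vibrational DOF = 3*8 - 6 = 18
Step 4: Total = 3 + 3 + 18 = 24

24


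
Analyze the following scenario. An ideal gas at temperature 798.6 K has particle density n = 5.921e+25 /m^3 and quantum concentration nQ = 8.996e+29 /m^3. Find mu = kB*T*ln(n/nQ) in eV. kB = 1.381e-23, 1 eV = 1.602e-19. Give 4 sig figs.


Step 1: n/nQ = 5.921e+25/8.996e+29 = 6.582e-05
Step 2: ln(n/nQ) = -9.629
Step 3: mu = kB*T*ln(n/nQ) = 1.103e-20*-9.629 = -1.062e-19 J
Step 4: Convert to eV: -1.062e-19/1.602e-19 = -0.6629 eV

-0.6629


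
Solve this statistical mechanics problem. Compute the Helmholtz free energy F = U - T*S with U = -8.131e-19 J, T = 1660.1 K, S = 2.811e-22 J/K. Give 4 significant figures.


Step 1: T*S = 1660.1 * 2.811e-22 = 4.667e-19 J
Step 2: F = U - T*S = -8.131e-19 - 4.667e-19
Step 3: F = -1.28e-18 J

-1.28e-18


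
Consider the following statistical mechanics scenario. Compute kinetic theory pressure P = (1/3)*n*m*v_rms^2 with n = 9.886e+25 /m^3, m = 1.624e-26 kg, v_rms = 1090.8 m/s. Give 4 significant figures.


Step 1: v_rms^2 = 1090.8^2 = 1.19e+06
Step 2: n*m = 9.886e+25*1.624e-26 = 1.605
Step 3: P = (1/3)*1.605*1.19e+06 = 6.368e+05 Pa

6.368e+05


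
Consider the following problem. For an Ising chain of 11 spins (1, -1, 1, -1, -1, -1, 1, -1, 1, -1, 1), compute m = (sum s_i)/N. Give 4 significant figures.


Step 1: Count up spins (+1): 5, down spins (-1): 6
Step 2: Total magnetization M = 5 - 6 = -1
Step 3: m = M/N = -1/11 = -0.09091

-0.09091


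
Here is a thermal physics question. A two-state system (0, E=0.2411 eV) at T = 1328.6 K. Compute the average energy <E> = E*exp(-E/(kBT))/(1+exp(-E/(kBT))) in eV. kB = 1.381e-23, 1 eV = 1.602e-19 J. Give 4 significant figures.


Step 1: beta*E = 0.2411*1.602e-19/(1.381e-23*1328.6) = 2.105
Step 2: exp(-beta*E) = 0.1218
Step 3: <E> = 0.2411*0.1218/(1+0.1218) = 0.02618 eV

0.02618


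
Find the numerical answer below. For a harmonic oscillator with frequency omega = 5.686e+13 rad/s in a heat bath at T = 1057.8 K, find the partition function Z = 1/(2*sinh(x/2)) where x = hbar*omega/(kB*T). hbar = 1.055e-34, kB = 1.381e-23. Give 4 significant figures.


Step 1: Compute x = hbar*omega/(kB*T) = 1.055e-34*5.686e+13/(1.381e-23*1057.8) = 0.4106
Step 2: x/2 = 0.2053
Step 3: sinh(x/2) = 0.2068
Step 4: Z = 1/(2*0.2068) = 2.418

2.418


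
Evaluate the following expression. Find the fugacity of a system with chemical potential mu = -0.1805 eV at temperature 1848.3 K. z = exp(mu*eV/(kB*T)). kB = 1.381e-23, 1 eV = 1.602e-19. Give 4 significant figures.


Step 1: Convert mu to Joules: -0.1805*1.602e-19 = -2.892e-20 J
Step 2: kB*T = 1.381e-23*1848.3 = 2.553e-20 J
Step 3: mu/(kB*T) = -1.133
Step 4: z = exp(-1.133) = 0.3221

0.3221


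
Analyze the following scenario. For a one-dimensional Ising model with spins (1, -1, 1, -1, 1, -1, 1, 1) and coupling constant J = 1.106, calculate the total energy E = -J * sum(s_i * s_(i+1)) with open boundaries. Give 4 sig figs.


Step 1: Nearest-neighbor products: -1, -1, -1, -1, -1, -1, 1
Step 2: Sum of products = -5
Step 3: E = -1.106 * -5 = 5.53

5.53


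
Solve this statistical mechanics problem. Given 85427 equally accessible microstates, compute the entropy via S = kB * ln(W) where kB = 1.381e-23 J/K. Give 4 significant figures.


Step 1: ln(W) = ln(85427) = 11.36
Step 2: S = kB * ln(W) = 1.381e-23 * 11.36
Step 3: S = 1.568e-22 J/K

1.568e-22


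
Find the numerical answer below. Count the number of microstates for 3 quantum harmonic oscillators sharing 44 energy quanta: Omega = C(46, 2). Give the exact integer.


Step 1: Use binomial coefficient C(46, 2)
Step 2: Numerator = 46! / 44!
Step 3: Denominator = 2!
Step 4: Omega = 1035

1035


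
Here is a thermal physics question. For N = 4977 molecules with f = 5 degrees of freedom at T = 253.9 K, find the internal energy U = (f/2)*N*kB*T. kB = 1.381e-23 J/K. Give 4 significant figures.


Step 1: f/2 = 5/2 = 2.5
Step 2: N*kB*T = 4977*1.381e-23*253.9 = 1.745e-17
Step 3: U = 2.5 * 1.745e-17 = 4.363e-17 J

4.363e-17


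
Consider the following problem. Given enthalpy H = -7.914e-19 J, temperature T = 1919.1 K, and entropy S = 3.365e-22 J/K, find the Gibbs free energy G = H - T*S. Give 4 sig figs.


Step 1: T*S = 1919.1 * 3.365e-22 = 6.458e-19 J
Step 2: G = H - T*S = -7.914e-19 - 6.458e-19
Step 3: G = -1.437e-18 J

-1.437e-18


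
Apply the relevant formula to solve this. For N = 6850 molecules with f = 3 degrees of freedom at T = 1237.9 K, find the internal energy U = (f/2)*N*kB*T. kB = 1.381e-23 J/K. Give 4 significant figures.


Step 1: f/2 = 3/2 = 1.5
Step 2: N*kB*T = 6850*1.381e-23*1237.9 = 1.171e-16
Step 3: U = 1.5 * 1.171e-16 = 1.757e-16 J

1.757e-16


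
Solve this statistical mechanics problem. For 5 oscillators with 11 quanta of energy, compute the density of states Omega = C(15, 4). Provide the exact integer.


Step 1: Use binomial coefficient C(15, 4)
Step 2: Numerator = 15! / 11!
Step 3: Denominator = 4!
Step 4: Omega = 1365

1365


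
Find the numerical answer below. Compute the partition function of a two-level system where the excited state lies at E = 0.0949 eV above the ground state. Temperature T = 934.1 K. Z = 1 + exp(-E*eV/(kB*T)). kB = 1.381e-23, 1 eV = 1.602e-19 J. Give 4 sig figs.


Step 1: Compute beta*E = E*eV/(kB*T) = 0.0949*1.602e-19/(1.381e-23*934.1) = 1.179
Step 2: exp(-beta*E) = exp(-1.179) = 0.3077
Step 3: Z = 1 + 0.3077 = 1.308

1.308


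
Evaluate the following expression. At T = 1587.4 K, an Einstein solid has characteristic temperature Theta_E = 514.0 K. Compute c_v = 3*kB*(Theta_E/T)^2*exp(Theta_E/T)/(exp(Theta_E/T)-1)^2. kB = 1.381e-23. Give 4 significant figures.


Step 1: x = Theta_E/T = 514.0/1587.4 = 0.3238
Step 2: x^2 = 0.1048
Step 3: exp(x) = 1.382
Step 4: c_v = 3*1.381e-23*0.1048*1.382/(1.382-1)^2 = 4.107e-23

4.107e-23


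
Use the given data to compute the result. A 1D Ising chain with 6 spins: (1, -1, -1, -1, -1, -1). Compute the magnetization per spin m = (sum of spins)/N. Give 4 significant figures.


Step 1: Count up spins (+1): 1, down spins (-1): 5
Step 2: Total magnetization M = 1 - 5 = -4
Step 3: m = M/N = -4/6 = -0.6667

-0.6667


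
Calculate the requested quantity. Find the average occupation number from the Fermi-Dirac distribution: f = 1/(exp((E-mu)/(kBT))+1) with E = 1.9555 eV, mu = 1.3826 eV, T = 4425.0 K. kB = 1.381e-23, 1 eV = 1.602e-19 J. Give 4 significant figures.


Step 1: (E - mu) = 1.9555 - 1.3826 = 0.5729 eV
Step 2: Convert: (E-mu)*eV = 9.178e-20 J
Step 3: x = (E-mu)*eV/(kB*T) = 1.502
Step 4: f = 1/(exp(1.502)+1) = 0.1821

0.1821


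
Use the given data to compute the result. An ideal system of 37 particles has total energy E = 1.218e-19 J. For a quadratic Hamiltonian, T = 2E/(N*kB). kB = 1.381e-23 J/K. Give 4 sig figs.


Step 1: Numerator = 2*E = 2*1.218e-19 = 2.436e-19 J
Step 2: Denominator = N*kB = 37*1.381e-23 = 5.11e-22
Step 3: T = 2.436e-19 / 5.11e-22 = 476.7 K

476.7


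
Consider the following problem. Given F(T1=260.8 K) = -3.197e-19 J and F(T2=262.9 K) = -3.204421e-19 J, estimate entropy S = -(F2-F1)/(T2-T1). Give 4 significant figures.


Step 1: dF = F2 - F1 = -3.204421e-19 - (-3.197e-19) = -7.421e-22 J
Step 2: dT = T2 - T1 = 262.9 - 260.8 = 2.1 K
Step 3: S = -dF/dT = -(-7.421e-22)/2.1 = 3.534e-22 J/K

3.534e-22


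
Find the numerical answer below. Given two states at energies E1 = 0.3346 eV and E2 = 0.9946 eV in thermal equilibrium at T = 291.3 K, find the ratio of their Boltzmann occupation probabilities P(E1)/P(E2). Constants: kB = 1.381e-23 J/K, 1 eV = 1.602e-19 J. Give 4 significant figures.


Step 1: Compute energy difference dE = E1 - E2 = 0.3346 - 0.9946 = -0.66 eV
Step 2: Convert to Joules: dE_J = -0.66 * 1.602e-19 = -1.057e-19 J
Step 3: Compute exponent = -dE_J / (kB * T) = -(-1.057e-19) / (1.381e-23 * 291.3) = 26.28
Step 4: P(E1)/P(E2) = exp(26.28) = 2.597e+11

2.597e+11


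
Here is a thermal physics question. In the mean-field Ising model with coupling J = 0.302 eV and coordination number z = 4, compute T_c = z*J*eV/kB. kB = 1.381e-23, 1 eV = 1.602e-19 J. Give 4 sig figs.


Step 1: z*J = 4*0.302 = 1.208 eV
Step 2: Convert to Joules: 1.208*1.602e-19 = 1.935e-19 J
Step 3: T_c = 1.935e-19 / 1.381e-23 = 1.401e+04 K

1.401e+04


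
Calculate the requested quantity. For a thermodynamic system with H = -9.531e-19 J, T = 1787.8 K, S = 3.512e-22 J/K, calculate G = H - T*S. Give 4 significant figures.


Step 1: T*S = 1787.8 * 3.512e-22 = 6.279e-19 J
Step 2: G = H - T*S = -9.531e-19 - 6.279e-19
Step 3: G = -1.581e-18 J

-1.581e-18


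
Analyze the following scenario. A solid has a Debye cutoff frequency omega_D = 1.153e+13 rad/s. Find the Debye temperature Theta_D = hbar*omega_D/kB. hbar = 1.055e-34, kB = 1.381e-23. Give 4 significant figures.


Step 1: hbar*omega_D = 1.055e-34 * 1.153e+13 = 1.216e-21 J
Step 2: Theta_D = 1.216e-21 / 1.381e-23
Step 3: Theta_D = 88.08 K

88.08


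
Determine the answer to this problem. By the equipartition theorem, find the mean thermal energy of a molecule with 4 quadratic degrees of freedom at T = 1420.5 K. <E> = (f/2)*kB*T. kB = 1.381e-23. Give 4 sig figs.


Step 1: f/2 = 4/2 = 2
Step 2: kB*T = 1.381e-23 * 1420.5 = 1.962e-20
Step 3: <E> = 2 * 1.962e-20 = 3.923e-20 J

3.923e-20


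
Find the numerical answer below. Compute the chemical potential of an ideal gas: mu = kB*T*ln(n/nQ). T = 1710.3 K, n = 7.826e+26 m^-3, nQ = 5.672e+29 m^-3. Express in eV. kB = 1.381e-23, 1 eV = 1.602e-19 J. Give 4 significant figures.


Step 1: n/nQ = 7.826e+26/5.672e+29 = 0.00138
Step 2: ln(n/nQ) = -6.586
Step 3: mu = kB*T*ln(n/nQ) = 2.362e-20*-6.586 = -1.556e-19 J
Step 4: Convert to eV: -1.556e-19/1.602e-19 = -0.971 eV

-0.971


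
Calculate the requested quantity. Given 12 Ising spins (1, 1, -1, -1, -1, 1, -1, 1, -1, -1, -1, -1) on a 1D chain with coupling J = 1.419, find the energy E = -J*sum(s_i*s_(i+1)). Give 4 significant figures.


Step 1: Nearest-neighbor products: 1, -1, 1, 1, -1, -1, -1, -1, 1, 1, 1
Step 2: Sum of products = 1
Step 3: E = -1.419 * 1 = -1.419

-1.419


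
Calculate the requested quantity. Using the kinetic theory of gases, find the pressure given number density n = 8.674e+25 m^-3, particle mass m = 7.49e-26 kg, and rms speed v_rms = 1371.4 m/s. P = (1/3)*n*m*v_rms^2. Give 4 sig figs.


Step 1: v_rms^2 = 1371.4^2 = 1.881e+06
Step 2: n*m = 8.674e+25*7.49e-26 = 6.497
Step 3: P = (1/3)*6.497*1.881e+06 = 4.073e+06 Pa

4.073e+06


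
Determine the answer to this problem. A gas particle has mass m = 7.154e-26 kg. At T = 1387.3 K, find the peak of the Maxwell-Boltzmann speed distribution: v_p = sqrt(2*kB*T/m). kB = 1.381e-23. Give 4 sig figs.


Step 1: Numerator = 2*kB*T = 2*1.381e-23*1387.3 = 3.832e-20
Step 2: Ratio = 3.832e-20 / 7.154e-26 = 5.356e+05
Step 3: v_p = sqrt(5.356e+05) = 731.9 m/s

731.9


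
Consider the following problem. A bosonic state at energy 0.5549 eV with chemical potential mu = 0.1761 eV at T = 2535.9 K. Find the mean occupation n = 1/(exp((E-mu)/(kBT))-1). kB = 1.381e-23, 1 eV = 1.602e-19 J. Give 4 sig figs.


Step 1: (E - mu) = 0.3788 eV
Step 2: x = (E-mu)*eV/(kB*T) = 0.3788*1.602e-19/(1.381e-23*2535.9) = 1.733
Step 3: exp(x) = 5.656
Step 4: n = 1/(exp(x)-1) = 0.2148

0.2148


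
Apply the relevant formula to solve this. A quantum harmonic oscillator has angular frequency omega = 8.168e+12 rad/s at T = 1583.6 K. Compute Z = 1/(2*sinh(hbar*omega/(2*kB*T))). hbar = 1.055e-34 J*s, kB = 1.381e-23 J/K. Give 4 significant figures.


Step 1: Compute x = hbar*omega/(kB*T) = 1.055e-34*8.168e+12/(1.381e-23*1583.6) = 0.0394
Step 2: x/2 = 0.0197
Step 3: sinh(x/2) = 0.0197
Step 4: Z = 1/(2*0.0197) = 25.38

25.38


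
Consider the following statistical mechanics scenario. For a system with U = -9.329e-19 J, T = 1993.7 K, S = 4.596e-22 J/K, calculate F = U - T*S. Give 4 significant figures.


Step 1: T*S = 1993.7 * 4.596e-22 = 9.163e-19 J
Step 2: F = U - T*S = -9.329e-19 - 9.163e-19
Step 3: F = -1.849e-18 J

-1.849e-18


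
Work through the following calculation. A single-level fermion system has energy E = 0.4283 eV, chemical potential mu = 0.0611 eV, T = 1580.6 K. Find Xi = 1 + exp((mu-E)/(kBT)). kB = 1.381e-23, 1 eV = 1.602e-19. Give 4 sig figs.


Step 1: (mu - E) = 0.0611 - 0.4283 = -0.3672 eV
Step 2: x = (mu-E)*eV/(kB*T) = -0.3672*1.602e-19/(1.381e-23*1580.6) = -2.695
Step 3: exp(x) = 0.06755
Step 4: Xi = 1 + 0.06755 = 1.068

1.068


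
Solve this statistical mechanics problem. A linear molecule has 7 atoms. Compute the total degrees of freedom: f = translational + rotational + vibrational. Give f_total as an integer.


Step 1: Translational DOF = 3
Step 2: Rotational DOF (linear) = 2
Step 3: Vibrational DOF = 3*7 - 5 = 16
Step 4: Total = 3 + 2 + 16 = 21

21


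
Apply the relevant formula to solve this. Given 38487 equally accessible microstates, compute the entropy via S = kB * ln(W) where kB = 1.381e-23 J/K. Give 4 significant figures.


Step 1: ln(W) = ln(38487) = 10.56
Step 2: S = kB * ln(W) = 1.381e-23 * 10.56
Step 3: S = 1.458e-22 J/K

1.458e-22


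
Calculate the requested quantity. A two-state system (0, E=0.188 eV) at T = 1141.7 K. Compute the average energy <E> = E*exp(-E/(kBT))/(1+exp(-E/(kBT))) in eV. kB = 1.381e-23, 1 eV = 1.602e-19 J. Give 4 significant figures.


Step 1: beta*E = 0.188*1.602e-19/(1.381e-23*1141.7) = 1.91
Step 2: exp(-beta*E) = 0.1481
Step 3: <E> = 0.188*0.1481/(1+0.1481) = 0.02424 eV

0.02424


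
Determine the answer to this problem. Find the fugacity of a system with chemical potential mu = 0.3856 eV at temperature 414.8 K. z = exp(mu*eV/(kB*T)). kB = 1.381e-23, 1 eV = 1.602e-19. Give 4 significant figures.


Step 1: Convert mu to Joules: 0.3856*1.602e-19 = 6.177e-20 J
Step 2: kB*T = 1.381e-23*414.8 = 5.728e-21 J
Step 3: mu/(kB*T) = 10.78
Step 4: z = exp(10.78) = 4.823e+04

4.823e+04


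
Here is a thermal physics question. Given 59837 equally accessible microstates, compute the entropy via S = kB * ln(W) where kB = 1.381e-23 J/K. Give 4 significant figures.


Step 1: ln(W) = ln(59837) = 11
Step 2: S = kB * ln(W) = 1.381e-23 * 11
Step 3: S = 1.519e-22 J/K

1.519e-22


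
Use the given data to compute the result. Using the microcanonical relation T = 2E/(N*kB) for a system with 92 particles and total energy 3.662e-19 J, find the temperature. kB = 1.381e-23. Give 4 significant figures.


Step 1: Numerator = 2*E = 2*3.662e-19 = 7.324e-19 J
Step 2: Denominator = N*kB = 92*1.381e-23 = 1.271e-21
Step 3: T = 7.324e-19 / 1.271e-21 = 576.5 K

576.5


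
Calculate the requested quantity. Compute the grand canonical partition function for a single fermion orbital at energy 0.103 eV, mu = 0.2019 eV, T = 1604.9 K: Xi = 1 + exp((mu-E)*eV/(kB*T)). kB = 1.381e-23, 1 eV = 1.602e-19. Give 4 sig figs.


Step 1: (mu - E) = 0.2019 - 0.103 = 0.0989 eV
Step 2: x = (mu-E)*eV/(kB*T) = 0.0989*1.602e-19/(1.381e-23*1604.9) = 0.7149
Step 3: exp(x) = 2.044
Step 4: Xi = 1 + 2.044 = 3.044

3.044


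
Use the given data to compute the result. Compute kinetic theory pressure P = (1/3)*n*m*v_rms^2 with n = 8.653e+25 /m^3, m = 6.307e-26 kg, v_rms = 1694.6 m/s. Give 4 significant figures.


Step 1: v_rms^2 = 1694.6^2 = 2.872e+06
Step 2: n*m = 8.653e+25*6.307e-26 = 5.457
Step 3: P = (1/3)*5.457*2.872e+06 = 5.224e+06 Pa

5.224e+06


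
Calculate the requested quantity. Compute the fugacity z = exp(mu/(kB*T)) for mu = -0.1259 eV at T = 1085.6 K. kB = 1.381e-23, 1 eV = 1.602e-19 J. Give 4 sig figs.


Step 1: Convert mu to Joules: -0.1259*1.602e-19 = -2.017e-20 J
Step 2: kB*T = 1.381e-23*1085.6 = 1.499e-20 J
Step 3: mu/(kB*T) = -1.345
Step 4: z = exp(-1.345) = 0.2605

0.2605


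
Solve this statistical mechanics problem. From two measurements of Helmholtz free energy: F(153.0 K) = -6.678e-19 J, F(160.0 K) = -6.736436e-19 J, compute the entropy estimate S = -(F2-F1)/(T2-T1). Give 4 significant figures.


Step 1: dF = F2 - F1 = -6.736436e-19 - (-6.678e-19) = -5.8436e-21 J
Step 2: dT = T2 - T1 = 160.0 - 153.0 = 7 K
Step 3: S = -dF/dT = -(-5.8436e-21)/7 = 8.348e-22 J/K

8.348e-22


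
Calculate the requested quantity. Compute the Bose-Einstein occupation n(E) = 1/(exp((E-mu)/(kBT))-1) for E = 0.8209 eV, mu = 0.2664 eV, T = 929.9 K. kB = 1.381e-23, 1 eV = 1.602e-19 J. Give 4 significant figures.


Step 1: (E - mu) = 0.5545 eV
Step 2: x = (E-mu)*eV/(kB*T) = 0.5545*1.602e-19/(1.381e-23*929.9) = 6.917
Step 3: exp(x) = 1010
Step 4: n = 1/(exp(x)-1) = 0.0009915

0.0009915


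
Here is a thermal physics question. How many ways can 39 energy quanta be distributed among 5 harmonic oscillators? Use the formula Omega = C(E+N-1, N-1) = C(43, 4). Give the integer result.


Step 1: Use binomial coefficient C(43, 4)
Step 2: Numerator = 43! / 39!
Step 3: Denominator = 4!
Step 4: Omega = 123410

123410


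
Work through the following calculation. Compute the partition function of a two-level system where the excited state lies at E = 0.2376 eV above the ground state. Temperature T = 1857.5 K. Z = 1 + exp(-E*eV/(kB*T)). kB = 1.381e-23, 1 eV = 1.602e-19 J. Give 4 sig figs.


Step 1: Compute beta*E = E*eV/(kB*T) = 0.2376*1.602e-19/(1.381e-23*1857.5) = 1.484
Step 2: exp(-beta*E) = exp(-1.484) = 0.2268
Step 3: Z = 1 + 0.2268 = 1.227

1.227


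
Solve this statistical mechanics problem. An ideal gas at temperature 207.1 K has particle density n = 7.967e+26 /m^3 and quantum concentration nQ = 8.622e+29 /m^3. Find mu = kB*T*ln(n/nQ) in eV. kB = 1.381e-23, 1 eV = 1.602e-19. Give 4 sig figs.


Step 1: n/nQ = 7.967e+26/8.622e+29 = 0.000924
Step 2: ln(n/nQ) = -6.987
Step 3: mu = kB*T*ln(n/nQ) = 2.86e-21*-6.987 = -1.998e-20 J
Step 4: Convert to eV: -1.998e-20/1.602e-19 = -0.1247 eV

-0.1247


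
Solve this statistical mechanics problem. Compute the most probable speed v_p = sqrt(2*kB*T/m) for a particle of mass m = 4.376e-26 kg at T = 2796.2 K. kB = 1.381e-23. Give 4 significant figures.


Step 1: Numerator = 2*kB*T = 2*1.381e-23*2796.2 = 7.723e-20
Step 2: Ratio = 7.723e-20 / 4.376e-26 = 1.765e+06
Step 3: v_p = sqrt(1.765e+06) = 1328 m/s

1328


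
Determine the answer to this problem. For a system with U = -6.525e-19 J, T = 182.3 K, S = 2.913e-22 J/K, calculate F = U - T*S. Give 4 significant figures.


Step 1: T*S = 182.3 * 2.913e-22 = 5.31e-20 J
Step 2: F = U - T*S = -6.525e-19 - 5.31e-20
Step 3: F = -7.056e-19 J

-7.056e-19


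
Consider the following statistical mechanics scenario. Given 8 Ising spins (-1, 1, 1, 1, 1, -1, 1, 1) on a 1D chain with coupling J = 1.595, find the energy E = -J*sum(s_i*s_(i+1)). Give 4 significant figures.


Step 1: Nearest-neighbor products: -1, 1, 1, 1, -1, -1, 1
Step 2: Sum of products = 1
Step 3: E = -1.595 * 1 = -1.595

-1.595


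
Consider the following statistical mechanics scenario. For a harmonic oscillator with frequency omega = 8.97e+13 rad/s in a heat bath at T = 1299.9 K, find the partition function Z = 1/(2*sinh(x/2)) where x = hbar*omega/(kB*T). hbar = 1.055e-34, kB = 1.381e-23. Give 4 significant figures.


Step 1: Compute x = hbar*omega/(kB*T) = 1.055e-34*8.97e+13/(1.381e-23*1299.9) = 0.5272
Step 2: x/2 = 0.2636
Step 3: sinh(x/2) = 0.2666
Step 4: Z = 1/(2*0.2666) = 1.875

1.875


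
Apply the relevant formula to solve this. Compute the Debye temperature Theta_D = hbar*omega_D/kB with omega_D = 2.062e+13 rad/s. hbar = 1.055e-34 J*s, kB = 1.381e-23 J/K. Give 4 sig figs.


Step 1: hbar*omega_D = 1.055e-34 * 2.062e+13 = 2.175e-21 J
Step 2: Theta_D = 2.175e-21 / 1.381e-23
Step 3: Theta_D = 157.5 K

157.5


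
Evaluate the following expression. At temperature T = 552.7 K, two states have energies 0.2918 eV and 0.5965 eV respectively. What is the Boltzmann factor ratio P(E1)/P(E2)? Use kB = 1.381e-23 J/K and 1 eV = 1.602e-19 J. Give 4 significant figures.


Step 1: Compute energy difference dE = E1 - E2 = 0.2918 - 0.5965 = -0.3047 eV
Step 2: Convert to Joules: dE_J = -0.3047 * 1.602e-19 = -4.881e-20 J
Step 3: Compute exponent = -dE_J / (kB * T) = -(-4.881e-20) / (1.381e-23 * 552.7) = 6.395
Step 4: P(E1)/P(E2) = exp(6.395) = 598.9

598.9


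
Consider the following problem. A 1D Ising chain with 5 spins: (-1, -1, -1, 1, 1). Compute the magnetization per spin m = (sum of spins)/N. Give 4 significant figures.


Step 1: Count up spins (+1): 2, down spins (-1): 3
Step 2: Total magnetization M = 2 - 3 = -1
Step 3: m = M/N = -1/5 = -0.2

-0.2


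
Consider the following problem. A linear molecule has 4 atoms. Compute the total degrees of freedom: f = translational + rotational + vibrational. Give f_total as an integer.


Step 1: Translational DOF = 3
Step 2: Rotational DOF (linear) = 2
Step 3: Vibrational DOF = 3*4 - 5 = 7
Step 4: Total = 3 + 2 + 7 = 12

12


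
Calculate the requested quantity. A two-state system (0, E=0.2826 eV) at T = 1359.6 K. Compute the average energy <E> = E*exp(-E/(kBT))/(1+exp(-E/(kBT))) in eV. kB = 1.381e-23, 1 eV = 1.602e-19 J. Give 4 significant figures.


Step 1: beta*E = 0.2826*1.602e-19/(1.381e-23*1359.6) = 2.411
Step 2: exp(-beta*E) = 0.08971
Step 3: <E> = 0.2826*0.08971/(1+0.08971) = 0.02326 eV

0.02326


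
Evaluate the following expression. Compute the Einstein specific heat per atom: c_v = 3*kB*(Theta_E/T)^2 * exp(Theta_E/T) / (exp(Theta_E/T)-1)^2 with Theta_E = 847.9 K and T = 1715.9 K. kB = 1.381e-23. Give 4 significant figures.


Step 1: x = Theta_E/T = 847.9/1715.9 = 0.4941
Step 2: x^2 = 0.2442
Step 3: exp(x) = 1.639
Step 4: c_v = 3*1.381e-23*0.2442*1.639/(1.639-1)^2 = 4.06e-23

4.06e-23


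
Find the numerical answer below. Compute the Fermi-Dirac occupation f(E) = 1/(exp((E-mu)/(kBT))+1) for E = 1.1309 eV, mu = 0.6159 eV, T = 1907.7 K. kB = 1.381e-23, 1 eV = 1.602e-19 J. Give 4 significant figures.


Step 1: (E - mu) = 1.1309 - 0.6159 = 0.515 eV
Step 2: Convert: (E-mu)*eV = 8.25e-20 J
Step 3: x = (E-mu)*eV/(kB*T) = 3.132
Step 4: f = 1/(exp(3.132)+1) = 0.04182

0.04182


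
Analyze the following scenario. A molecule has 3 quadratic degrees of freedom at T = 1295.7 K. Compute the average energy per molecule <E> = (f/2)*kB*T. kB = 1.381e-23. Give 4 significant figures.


Step 1: f/2 = 3/2 = 1.5
Step 2: kB*T = 1.381e-23 * 1295.7 = 1.789e-20
Step 3: <E> = 1.5 * 1.789e-20 = 2.684e-20 J

2.684e-20


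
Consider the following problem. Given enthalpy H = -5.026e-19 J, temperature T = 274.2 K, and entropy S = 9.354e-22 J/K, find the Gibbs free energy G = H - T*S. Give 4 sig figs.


Step 1: T*S = 274.2 * 9.354e-22 = 2.565e-19 J
Step 2: G = H - T*S = -5.026e-19 - 2.565e-19
Step 3: G = -7.591e-19 J

-7.591e-19


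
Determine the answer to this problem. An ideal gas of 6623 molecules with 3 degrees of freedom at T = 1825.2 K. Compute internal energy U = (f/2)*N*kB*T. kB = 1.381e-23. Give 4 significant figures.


Step 1: f/2 = 3/2 = 1.5
Step 2: N*kB*T = 6623*1.381e-23*1825.2 = 1.669e-16
Step 3: U = 1.5 * 1.669e-16 = 2.504e-16 J

2.504e-16


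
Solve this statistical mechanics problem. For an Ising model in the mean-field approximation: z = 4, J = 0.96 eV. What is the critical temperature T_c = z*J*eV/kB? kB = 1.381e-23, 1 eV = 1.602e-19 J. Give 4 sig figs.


Step 1: z*J = 4*0.96 = 3.84 eV
Step 2: Convert to Joules: 3.84*1.602e-19 = 6.152e-19 J
Step 3: T_c = 6.152e-19 / 1.381e-23 = 4.455e+04 K

4.455e+04


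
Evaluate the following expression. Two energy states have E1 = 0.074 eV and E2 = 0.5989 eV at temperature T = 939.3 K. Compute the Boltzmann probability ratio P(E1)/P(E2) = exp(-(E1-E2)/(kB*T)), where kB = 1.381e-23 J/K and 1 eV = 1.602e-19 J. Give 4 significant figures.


Step 1: Compute energy difference dE = E1 - E2 = 0.074 - 0.5989 = -0.5249 eV
Step 2: Convert to Joules: dE_J = -0.5249 * 1.602e-19 = -8.409e-20 J
Step 3: Compute exponent = -dE_J / (kB * T) = -(-8.409e-20) / (1.381e-23 * 939.3) = 6.482
Step 4: P(E1)/P(E2) = exp(6.482) = 653.6

653.6


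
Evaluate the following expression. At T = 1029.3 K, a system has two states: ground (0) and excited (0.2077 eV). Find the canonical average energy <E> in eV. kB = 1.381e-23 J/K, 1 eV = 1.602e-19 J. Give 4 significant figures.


Step 1: beta*E = 0.2077*1.602e-19/(1.381e-23*1029.3) = 2.341
Step 2: exp(-beta*E) = 0.09625
Step 3: <E> = 0.2077*0.09625/(1+0.09625) = 0.01824 eV

0.01824


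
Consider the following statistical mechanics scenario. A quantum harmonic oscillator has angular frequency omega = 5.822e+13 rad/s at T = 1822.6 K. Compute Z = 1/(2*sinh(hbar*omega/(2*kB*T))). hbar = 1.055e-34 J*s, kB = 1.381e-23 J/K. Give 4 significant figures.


Step 1: Compute x = hbar*omega/(kB*T) = 1.055e-34*5.822e+13/(1.381e-23*1822.6) = 0.244
Step 2: x/2 = 0.122
Step 3: sinh(x/2) = 0.1223
Step 4: Z = 1/(2*0.1223) = 4.088

4.088


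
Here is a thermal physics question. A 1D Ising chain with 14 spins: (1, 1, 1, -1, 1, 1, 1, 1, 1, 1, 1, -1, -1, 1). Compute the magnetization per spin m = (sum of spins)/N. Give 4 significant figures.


Step 1: Count up spins (+1): 11, down spins (-1): 3
Step 2: Total magnetization M = 11 - 3 = 8
Step 3: m = M/N = 8/14 = 0.5714

0.5714


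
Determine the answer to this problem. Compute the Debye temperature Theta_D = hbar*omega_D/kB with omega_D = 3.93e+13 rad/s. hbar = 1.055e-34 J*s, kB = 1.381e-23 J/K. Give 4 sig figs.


Step 1: hbar*omega_D = 1.055e-34 * 3.93e+13 = 4.146e-21 J
Step 2: Theta_D = 4.146e-21 / 1.381e-23
Step 3: Theta_D = 300.2 K

300.2


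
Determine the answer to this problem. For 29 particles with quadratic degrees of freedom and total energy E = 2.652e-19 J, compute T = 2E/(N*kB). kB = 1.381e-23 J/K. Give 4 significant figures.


Step 1: Numerator = 2*E = 2*2.652e-19 = 5.304e-19 J
Step 2: Denominator = N*kB = 29*1.381e-23 = 4.005e-22
Step 3: T = 5.304e-19 / 4.005e-22 = 1324 K

1324


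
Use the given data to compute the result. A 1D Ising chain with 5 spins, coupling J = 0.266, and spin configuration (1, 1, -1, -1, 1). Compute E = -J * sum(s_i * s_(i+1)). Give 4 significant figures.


Step 1: Nearest-neighbor products: 1, -1, 1, -1
Step 2: Sum of products = 0
Step 3: E = -0.266 * 0 = 0

0


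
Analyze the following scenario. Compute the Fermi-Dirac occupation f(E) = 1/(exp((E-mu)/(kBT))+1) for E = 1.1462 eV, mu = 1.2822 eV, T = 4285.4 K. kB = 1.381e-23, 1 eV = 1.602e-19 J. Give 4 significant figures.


Step 1: (E - mu) = 1.1462 - 1.2822 = -0.136 eV
Step 2: Convert: (E-mu)*eV = -2.179e-20 J
Step 3: x = (E-mu)*eV/(kB*T) = -0.3681
Step 4: f = 1/(exp(-0.3681)+1) = 0.591

0.591


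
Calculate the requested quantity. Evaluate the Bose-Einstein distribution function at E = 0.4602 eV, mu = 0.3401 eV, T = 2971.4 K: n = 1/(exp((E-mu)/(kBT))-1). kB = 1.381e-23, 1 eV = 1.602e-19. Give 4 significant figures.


Step 1: (E - mu) = 0.1201 eV
Step 2: x = (E-mu)*eV/(kB*T) = 0.1201*1.602e-19/(1.381e-23*2971.4) = 0.4689
Step 3: exp(x) = 1.598
Step 4: n = 1/(exp(x)-1) = 1.672

1.672


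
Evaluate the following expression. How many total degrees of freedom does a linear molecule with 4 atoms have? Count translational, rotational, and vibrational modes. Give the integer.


Step 1: Translational DOF = 3
Step 2: Rotational DOF (linear) = 2
Step 3: Vibrational DOF = 3*4 - 5 = 7
Step 4: Total = 3 + 2 + 7 = 12

12


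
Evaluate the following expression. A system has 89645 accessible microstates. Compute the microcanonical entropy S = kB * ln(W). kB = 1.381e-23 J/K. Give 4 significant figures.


Step 1: ln(W) = ln(89645) = 11.4
Step 2: S = kB * ln(W) = 1.381e-23 * 11.4
Step 3: S = 1.575e-22 J/K

1.575e-22


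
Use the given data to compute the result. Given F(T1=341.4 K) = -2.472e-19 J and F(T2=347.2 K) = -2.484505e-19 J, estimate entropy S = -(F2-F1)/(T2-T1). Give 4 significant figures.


Step 1: dF = F2 - F1 = -2.484505e-19 - (-2.472e-19) = -1.2505e-21 J
Step 2: dT = T2 - T1 = 347.2 - 341.4 = 5.8 K
Step 3: S = -dF/dT = -(-1.2505e-21)/5.8 = 2.156e-22 J/K

2.156e-22


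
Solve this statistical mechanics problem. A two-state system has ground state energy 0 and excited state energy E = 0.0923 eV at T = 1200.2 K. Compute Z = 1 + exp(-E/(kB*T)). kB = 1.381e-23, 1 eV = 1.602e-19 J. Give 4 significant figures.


Step 1: Compute beta*E = E*eV/(kB*T) = 0.0923*1.602e-19/(1.381e-23*1200.2) = 0.8921
Step 2: exp(-beta*E) = exp(-0.8921) = 0.4098
Step 3: Z = 1 + 0.4098 = 1.41

1.41


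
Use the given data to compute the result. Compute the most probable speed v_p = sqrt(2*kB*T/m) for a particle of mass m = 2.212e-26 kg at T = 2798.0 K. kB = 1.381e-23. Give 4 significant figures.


Step 1: Numerator = 2*kB*T = 2*1.381e-23*2798.0 = 7.728e-20
Step 2: Ratio = 7.728e-20 / 2.212e-26 = 3.494e+06
Step 3: v_p = sqrt(3.494e+06) = 1869 m/s

1869


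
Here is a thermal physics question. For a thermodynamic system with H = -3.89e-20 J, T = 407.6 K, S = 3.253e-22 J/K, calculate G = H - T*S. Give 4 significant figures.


Step 1: T*S = 407.6 * 3.253e-22 = 1.326e-19 J
Step 2: G = H - T*S = -3.89e-20 - 1.326e-19
Step 3: G = -1.715e-19 J

-1.715e-19


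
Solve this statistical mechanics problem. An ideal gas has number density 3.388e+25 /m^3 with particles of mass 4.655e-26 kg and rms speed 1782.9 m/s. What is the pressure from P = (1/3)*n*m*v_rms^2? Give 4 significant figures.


Step 1: v_rms^2 = 1782.9^2 = 3.179e+06
Step 2: n*m = 3.388e+25*4.655e-26 = 1.577
Step 3: P = (1/3)*1.577*3.179e+06 = 1.671e+06 Pa

1.671e+06


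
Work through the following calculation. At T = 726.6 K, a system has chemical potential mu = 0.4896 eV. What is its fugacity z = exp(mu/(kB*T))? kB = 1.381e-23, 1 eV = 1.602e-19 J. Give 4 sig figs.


Step 1: Convert mu to Joules: 0.4896*1.602e-19 = 7.843e-20 J
Step 2: kB*T = 1.381e-23*726.6 = 1.003e-20 J
Step 3: mu/(kB*T) = 7.817
Step 4: z = exp(7.817) = 2481

2481


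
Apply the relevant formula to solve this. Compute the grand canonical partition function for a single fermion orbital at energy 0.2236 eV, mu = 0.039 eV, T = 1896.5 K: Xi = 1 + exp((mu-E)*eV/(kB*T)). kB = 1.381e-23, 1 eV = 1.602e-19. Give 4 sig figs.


Step 1: (mu - E) = 0.039 - 0.2236 = -0.1846 eV
Step 2: x = (mu-E)*eV/(kB*T) = -0.1846*1.602e-19/(1.381e-23*1896.5) = -1.129
Step 3: exp(x) = 0.3233
Step 4: Xi = 1 + 0.3233 = 1.323

1.323


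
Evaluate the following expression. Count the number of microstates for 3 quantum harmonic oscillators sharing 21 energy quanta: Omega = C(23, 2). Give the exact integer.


Step 1: Use binomial coefficient C(23, 2)
Step 2: Numerator = 23! / 21!
Step 3: Denominator = 2!
Step 4: Omega = 253

253


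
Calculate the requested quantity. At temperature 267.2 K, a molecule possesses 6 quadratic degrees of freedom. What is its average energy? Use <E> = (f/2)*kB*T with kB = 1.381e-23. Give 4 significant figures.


Step 1: f/2 = 6/2 = 3
Step 2: kB*T = 1.381e-23 * 267.2 = 3.69e-21
Step 3: <E> = 3 * 3.69e-21 = 1.107e-20 J

1.107e-20


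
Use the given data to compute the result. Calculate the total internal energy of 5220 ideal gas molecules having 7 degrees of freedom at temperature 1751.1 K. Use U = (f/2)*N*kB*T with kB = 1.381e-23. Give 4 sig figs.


Step 1: f/2 = 7/2 = 3.5
Step 2: N*kB*T = 5220*1.381e-23*1751.1 = 1.262e-16
Step 3: U = 3.5 * 1.262e-16 = 4.418e-16 J

4.418e-16


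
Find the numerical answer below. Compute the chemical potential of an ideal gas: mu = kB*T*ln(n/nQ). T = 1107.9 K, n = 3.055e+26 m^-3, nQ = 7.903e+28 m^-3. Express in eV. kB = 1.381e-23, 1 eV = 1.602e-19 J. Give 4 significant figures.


Step 1: n/nQ = 3.055e+26/7.903e+28 = 0.003866
Step 2: ln(n/nQ) = -5.556
Step 3: mu = kB*T*ln(n/nQ) = 1.53e-20*-5.556 = -8.5e-20 J
Step 4: Convert to eV: -8.5e-20/1.602e-19 = -0.5306 eV

-0.5306


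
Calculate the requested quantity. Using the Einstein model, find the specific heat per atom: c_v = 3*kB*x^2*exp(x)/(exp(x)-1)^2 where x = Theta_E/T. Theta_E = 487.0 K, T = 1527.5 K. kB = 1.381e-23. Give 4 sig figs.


Step 1: x = Theta_E/T = 487.0/1527.5 = 0.3188
Step 2: x^2 = 0.1016
Step 3: exp(x) = 1.376
Step 4: c_v = 3*1.381e-23*0.1016*1.376/(1.376-1)^2 = 4.108e-23

4.108e-23


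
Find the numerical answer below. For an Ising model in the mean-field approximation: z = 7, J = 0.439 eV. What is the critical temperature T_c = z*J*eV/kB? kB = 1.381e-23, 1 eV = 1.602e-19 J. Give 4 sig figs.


Step 1: z*J = 7*0.439 = 3.073 eV
Step 2: Convert to Joules: 3.073*1.602e-19 = 4.923e-19 J
Step 3: T_c = 4.923e-19 / 1.381e-23 = 3.565e+04 K

3.565e+04


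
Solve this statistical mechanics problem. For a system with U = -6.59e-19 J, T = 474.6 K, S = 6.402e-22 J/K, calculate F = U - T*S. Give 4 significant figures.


Step 1: T*S = 474.6 * 6.402e-22 = 3.038e-19 J
Step 2: F = U - T*S = -6.59e-19 - 3.038e-19
Step 3: F = -9.628e-19 J

-9.628e-19


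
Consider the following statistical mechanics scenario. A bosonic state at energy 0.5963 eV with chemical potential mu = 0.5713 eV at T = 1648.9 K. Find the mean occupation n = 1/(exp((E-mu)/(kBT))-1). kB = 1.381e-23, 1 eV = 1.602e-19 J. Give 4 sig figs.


Step 1: (E - mu) = 0.025 eV
Step 2: x = (E-mu)*eV/(kB*T) = 0.025*1.602e-19/(1.381e-23*1648.9) = 0.1759
Step 3: exp(x) = 1.192
Step 4: n = 1/(exp(x)-1) = 5.2

5.2


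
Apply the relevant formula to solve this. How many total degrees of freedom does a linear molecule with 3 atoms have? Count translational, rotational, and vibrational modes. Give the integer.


Step 1: Translational DOF = 3
Step 2: Rotational DOF (linear) = 2
Step 3: Vibrational DOF = 3*3 - 5 = 4
Step 4: Total = 3 + 2 + 4 = 9

9


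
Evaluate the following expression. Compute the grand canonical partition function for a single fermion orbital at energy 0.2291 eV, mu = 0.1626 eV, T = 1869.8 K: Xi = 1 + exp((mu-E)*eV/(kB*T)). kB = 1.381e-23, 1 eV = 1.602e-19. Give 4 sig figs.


Step 1: (mu - E) = 0.1626 - 0.2291 = -0.0665 eV
Step 2: x = (mu-E)*eV/(kB*T) = -0.0665*1.602e-19/(1.381e-23*1869.8) = -0.4126
Step 3: exp(x) = 0.6619
Step 4: Xi = 1 + 0.6619 = 1.662

1.662


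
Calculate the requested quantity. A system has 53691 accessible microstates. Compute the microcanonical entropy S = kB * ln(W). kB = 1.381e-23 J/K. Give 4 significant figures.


Step 1: ln(W) = ln(53691) = 10.89
Step 2: S = kB * ln(W) = 1.381e-23 * 10.89
Step 3: S = 1.504e-22 J/K

1.504e-22


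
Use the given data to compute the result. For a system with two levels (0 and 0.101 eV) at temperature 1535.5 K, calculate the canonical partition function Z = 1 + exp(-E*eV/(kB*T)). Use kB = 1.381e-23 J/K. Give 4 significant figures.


Step 1: Compute beta*E = E*eV/(kB*T) = 0.101*1.602e-19/(1.381e-23*1535.5) = 0.763
Step 2: exp(-beta*E) = exp(-0.763) = 0.4663
Step 3: Z = 1 + 0.4663 = 1.466

1.466


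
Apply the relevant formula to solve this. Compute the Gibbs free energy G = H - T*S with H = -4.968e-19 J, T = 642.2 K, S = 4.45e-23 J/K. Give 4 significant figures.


Step 1: T*S = 642.2 * 4.45e-23 = 2.858e-20 J
Step 2: G = H - T*S = -4.968e-19 - 2.858e-20
Step 3: G = -5.254e-19 J

-5.254e-19


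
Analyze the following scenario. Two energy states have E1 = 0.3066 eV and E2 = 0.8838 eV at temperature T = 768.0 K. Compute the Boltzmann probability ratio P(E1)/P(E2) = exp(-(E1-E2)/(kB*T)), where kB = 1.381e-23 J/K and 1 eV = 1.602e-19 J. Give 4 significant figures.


Step 1: Compute energy difference dE = E1 - E2 = 0.3066 - 0.8838 = -0.5772 eV
Step 2: Convert to Joules: dE_J = -0.5772 * 1.602e-19 = -9.247e-20 J
Step 3: Compute exponent = -dE_J / (kB * T) = -(-9.247e-20) / (1.381e-23 * 768.0) = 8.718
Step 4: P(E1)/P(E2) = exp(8.718) = 6114

6114


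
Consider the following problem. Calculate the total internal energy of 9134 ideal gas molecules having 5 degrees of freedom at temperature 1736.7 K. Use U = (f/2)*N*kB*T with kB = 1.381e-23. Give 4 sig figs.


Step 1: f/2 = 5/2 = 2.5
Step 2: N*kB*T = 9134*1.381e-23*1736.7 = 2.191e-16
Step 3: U = 2.5 * 2.191e-16 = 5.477e-16 J

5.477e-16


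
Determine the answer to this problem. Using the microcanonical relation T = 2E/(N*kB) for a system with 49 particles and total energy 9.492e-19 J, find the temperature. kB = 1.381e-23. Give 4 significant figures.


Step 1: Numerator = 2*E = 2*9.492e-19 = 1.898e-18 J
Step 2: Denominator = N*kB = 49*1.381e-23 = 6.767e-22
Step 3: T = 1.898e-18 / 6.767e-22 = 2805 K

2805


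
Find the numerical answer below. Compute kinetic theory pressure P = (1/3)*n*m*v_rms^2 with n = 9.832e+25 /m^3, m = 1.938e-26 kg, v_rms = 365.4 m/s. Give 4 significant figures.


Step 1: v_rms^2 = 365.4^2 = 1.335e+05
Step 2: n*m = 9.832e+25*1.938e-26 = 1.905
Step 3: P = (1/3)*1.905*1.335e+05 = 8.48e+04 Pa

8.48e+04


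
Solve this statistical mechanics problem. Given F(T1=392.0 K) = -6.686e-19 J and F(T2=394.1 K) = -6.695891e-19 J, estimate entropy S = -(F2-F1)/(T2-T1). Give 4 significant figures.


Step 1: dF = F2 - F1 = -6.695891e-19 - (-6.686e-19) = -9.891e-22 J
Step 2: dT = T2 - T1 = 394.1 - 392.0 = 2.1 K
Step 3: S = -dF/dT = -(-9.891e-22)/2.1 = 4.71e-22 J/K

4.71e-22


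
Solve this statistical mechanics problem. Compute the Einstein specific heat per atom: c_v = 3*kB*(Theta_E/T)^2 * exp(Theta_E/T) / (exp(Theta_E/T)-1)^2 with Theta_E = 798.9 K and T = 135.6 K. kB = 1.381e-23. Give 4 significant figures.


Step 1: x = Theta_E/T = 798.9/135.6 = 5.892
Step 2: x^2 = 34.71
Step 3: exp(x) = 362
Step 4: c_v = 3*1.381e-23*34.71*362/(362-1)^2 = 3.995e-24

3.995e-24
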